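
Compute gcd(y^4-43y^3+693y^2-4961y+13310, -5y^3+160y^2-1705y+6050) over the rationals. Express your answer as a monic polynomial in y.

Euclidean algorithm in ℚ[y]:
  y^4-43y^3+693y^2-4961y+13310 = (-(1/5)y+11/5)(-5y^3+160y^2-1705y+6050) + (0)
Last nonzero remainder: -5y^3+160y^2-1705y+6050. Dividing through by -5 gives the monic gcd y^3-32y^2+341y-1210.

y^3-32y^2+341y-1210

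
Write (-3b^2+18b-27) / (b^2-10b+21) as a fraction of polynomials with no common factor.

Euclidean algorithm in ℚ[b]:
  -3b^2+18b-27 = (-3)(b^2-10b+21) + (-12b+36)
  b^2-10b+21 = (-(1/12)b+7/12)(-12b+36) + (0)
Last nonzero remainder: -12b+36. Dividing through by -12 gives the monic gcd b-3.
Cancel b-3 from numerator and denominator to get the reduced form.

(-3b+9)/(b-7)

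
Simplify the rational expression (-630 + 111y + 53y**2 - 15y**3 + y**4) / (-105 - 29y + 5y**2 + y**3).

(42 - 13y + y**2)/(7 + y)

Repeated division with remainder:
  y**4 - 15y**3 + 53y**2 + 111y - 630 = (y - 20)(y**3 + 5y**2 - 29y - 105) + (182y**2 - 364y - 2730)
  y**3 + 5y**2 - 29y - 105 = ((1/182)y + 1/26)(182y**2 - 364y - 2730) + (0)
Last nonzero remainder: 182y**2 - 364y - 2730. Dividing through by 182 gives the monic gcd y**2 - 2y - 15.
Cancel y**2 - 2y - 15 from numerator and denominator to get the reduced form.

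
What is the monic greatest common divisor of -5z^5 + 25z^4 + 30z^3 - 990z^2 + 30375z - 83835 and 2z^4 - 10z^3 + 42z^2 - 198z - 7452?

z^3 - 11z^2 + 87z - 621

Euclidean algorithm in ℚ[z]:
  -5z^5 + 25z^4 + 30z^3 - 990z^2 + 30375z - 83835 = (-(5/2)z)(2z^4 - 10z^3 + 42z^2 - 198z - 7452) + (135z^3 - 1485z^2 + 11745z - 83835)
  2z^4 - 10z^3 + 42z^2 - 198z - 7452 = ((2/135)z + 4/45)(135z^3 - 1485z^2 + 11745z - 83835) + (0)
Last nonzero remainder: 135z^3 - 1485z^2 + 11745z - 83835. Dividing through by 135 gives the monic gcd z^3 - 11z^2 + 87z - 621.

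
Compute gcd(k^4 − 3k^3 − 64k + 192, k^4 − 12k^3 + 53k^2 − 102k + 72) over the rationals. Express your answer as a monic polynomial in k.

k^2 − 7k + 12

By polynomial division,
  k^4 − 3k^3 − 64k + 192 = (k^4 − 12k^3 + 53k^2 − 102k + 72) + (9k^3 − 53k^2 + 38k + 120)
  k^4 − 12k^3 + 53k^2 − 102k + 72 = ((1/9)k − 55/81)(9k^3 − 53k^2 + 38k + 120) + ((1036/81)k^2 − (7252/81)k + 4144/27)
  9k^3 − 53k^2 + 38k + 120 = ((729/1036)k + 405/518)((1036/81)k^2 − (7252/81)k + 4144/27) + (0)
Last nonzero remainder: (1036/81)k^2 − (7252/81)k + 4144/27. Dividing through by 1036/81 gives the monic gcd k^2 − 7k + 12.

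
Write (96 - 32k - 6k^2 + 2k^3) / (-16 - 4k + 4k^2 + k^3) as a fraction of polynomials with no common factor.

(24 - 14k + 2k^2)/(-4 + k^2)

Euclidean algorithm in ℚ[k]:
  2k^3 - 6k^2 - 32k + 96 = (2)(k^3 + 4k^2 - 4k - 16) + (-14k^2 - 24k + 128)
  k^3 + 4k^2 - 4k - 16 = (-(1/14)k - 8/49)(-14k^2 - 24k + 128) + ((60/49)k + 240/49)
  -14k^2 - 24k + 128 = (-(343/30)k + 392/15)((60/49)k + 240/49) + (0)
Last nonzero remainder: (60/49)k + 240/49. Dividing through by 60/49 gives the monic gcd k + 4.
Cancel k + 4 from numerator and denominator to get the reduced form.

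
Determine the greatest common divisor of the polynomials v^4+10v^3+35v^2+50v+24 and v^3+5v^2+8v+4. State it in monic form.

Euclidean algorithm in ℚ[v]:
  v^4+10v^3+35v^2+50v+24 = (v+5)(v^3+5v^2+8v+4) + (2v^2+6v+4)
  v^3+5v^2+8v+4 = ((1/2)v+1)(2v^2+6v+4) + (0)
Last nonzero remainder: 2v^2+6v+4. Dividing through by 2 gives the monic gcd v^2+3v+2.

v^2+3v+2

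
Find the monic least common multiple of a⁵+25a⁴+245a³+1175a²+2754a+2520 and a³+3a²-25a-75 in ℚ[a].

a⁶+20a⁵+120a⁴-50a³-3121a²-11250a-12600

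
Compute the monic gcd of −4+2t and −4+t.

Euclidean algorithm in ℚ[t]:
  2t−4 = (2)(t−4) + (4)
  t−4 = ((1/4)t−1)(4) + (0)
The last nonzero remainder is the constant 4, so the polynomials are coprime and gcd = 1.

1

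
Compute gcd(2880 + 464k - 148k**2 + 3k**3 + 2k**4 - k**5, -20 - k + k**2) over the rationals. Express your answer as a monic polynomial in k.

-20 - k + k**2

Euclidean algorithm in ℚ[k]:
  -k**5 + 2k**4 + 3k**3 - 148k**2 + 464k + 2880 = (-k**3 + k**2 - 16k - 144)(k**2 - k - 20) + (0)
The last nonzero remainder k**2 - k - 20 is already monic.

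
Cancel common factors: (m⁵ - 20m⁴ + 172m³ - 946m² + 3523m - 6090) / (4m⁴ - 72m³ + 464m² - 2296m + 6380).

(m² - 13m + 42)/(4m - 44)

Repeated division with remainder:
  m⁵ - 20m⁴ + 172m³ - 946m² + 3523m - 6090 = ((1/4)m - 1/2)(4m⁴ - 72m³ + 464m² - 2296m + 6380) + (20m³ - 140m² + 780m - 2900)
  4m⁴ - 72m³ + 464m² - 2296m + 6380 = ((1/5)m - 11/5)(20m³ - 140m² + 780m - 2900) + (0)
Last nonzero remainder: 20m³ - 140m² + 780m - 2900. Dividing through by 20 gives the monic gcd m³ - 7m² + 39m - 145.
Cancel m³ - 7m² + 39m - 145 from numerator and denominator to get the reduced form.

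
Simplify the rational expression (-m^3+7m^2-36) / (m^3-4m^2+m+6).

(-m^2+4m+12)/(m^2-m-2)

Repeated division with remainder:
  -m^3+7m^2-36 = (-1)(m^3-4m^2+m+6) + (3m^2+m-30)
  m^3-4m^2+m+6 = ((1/3)m-13/9)(3m^2+m-30) + ((112/9)m-112/3)
  3m^2+m-30 = ((27/112)m+45/56)((112/9)m-112/3) + (0)
Last nonzero remainder: (112/9)m-112/3. Dividing through by 112/9 gives the monic gcd m-3.
Cancel m-3 from numerator and denominator to get the reduced form.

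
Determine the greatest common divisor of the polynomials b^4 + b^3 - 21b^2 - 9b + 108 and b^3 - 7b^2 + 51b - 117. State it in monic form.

b - 3

Apply the Euclidean algorithm:
  b^4 + b^3 - 21b^2 - 9b + 108 = (b + 8)(b^3 - 7b^2 + 51b - 117) + (-16b^2 - 300b + 1044)
  b^3 - 7b^2 + 51b - 117 = (-(1/16)b + 103/64)(-16b^2 - 300b + 1044) + ((9585/16)b - 28755/16)
  -16b^2 - 300b + 1044 = (-(256/9585)b - 1856/3195)((9585/16)b - 28755/16) + (0)
Last nonzero remainder: (9585/16)b - 28755/16. Dividing through by 9585/16 gives the monic gcd b - 3.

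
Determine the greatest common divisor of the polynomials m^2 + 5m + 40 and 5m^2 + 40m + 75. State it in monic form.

Apply the Euclidean algorithm:
  m^2 + 5m + 40 = (1/5)(5m^2 + 40m + 75) + (-3m + 25)
  5m^2 + 40m + 75 = (-(5/3)m - 245/9)(-3m + 25) + (6800/9)
  -3m + 25 = (-(27/6800)m + 9/272)(6800/9) + (0)
The last nonzero remainder is the constant 6800/9, so the polynomials are coprime and gcd = 1.

1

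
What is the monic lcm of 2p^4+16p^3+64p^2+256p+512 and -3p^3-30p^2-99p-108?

p^6+14p^5+89p^4+392p^3+1312p^2+2688p+2304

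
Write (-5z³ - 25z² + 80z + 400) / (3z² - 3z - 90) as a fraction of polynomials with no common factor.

(-5z² + 80)/(3z - 18)

Repeated division with remainder:
  -5z³ - 25z² + 80z + 400 = (-(5/3)z - 10)(3z² - 3z - 90) + (-100z - 500)
  3z² - 3z - 90 = (-(3/100)z + 9/50)(-100z - 500) + (0)
Last nonzero remainder: -100z - 500. Dividing through by -100 gives the monic gcd z + 5.
Cancel z + 5 from numerator and denominator to get the reduced form.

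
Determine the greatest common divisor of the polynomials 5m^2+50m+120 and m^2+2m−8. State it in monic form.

m+4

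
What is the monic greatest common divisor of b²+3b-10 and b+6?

Apply the Euclidean algorithm:
  b²+3b-10 = (b-3)(b+6) + (8)
  b+6 = ((1/8)b+3/4)(8) + (0)
The last nonzero remainder is the constant 8, so the polynomials are coprime and gcd = 1.

1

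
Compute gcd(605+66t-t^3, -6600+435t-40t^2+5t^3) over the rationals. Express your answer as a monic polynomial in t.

-11+t

Repeated division with remainder:
  -t^3+66t+605 = (-1/5)(5t^3-40t^2+435t-6600) + (-8t^2+153t-715)
  5t^3-40t^2+435t-6600 = (-(5/8)t-445/64)(-8t^2+153t-715) + ((67325/64)t-740575/64)
  -8t^2+153t-715 = (-(512/67325)t+832/13465)((67325/64)t-740575/64) + (0)
Last nonzero remainder: (67325/64)t-740575/64. Dividing through by 67325/64 gives the monic gcd t-11.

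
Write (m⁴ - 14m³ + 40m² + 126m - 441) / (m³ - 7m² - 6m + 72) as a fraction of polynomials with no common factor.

(m³ - 17m² + 91m - 147)/(m² - 10m + 24)

Apply the Euclidean algorithm:
  m⁴ - 14m³ + 40m² + 126m - 441 = (m - 7)(m³ - 7m² - 6m + 72) + (-3m² + 12m + 63)
  m³ - 7m² - 6m + 72 = (-(1/3)m + 1)(-3m² + 12m + 63) + (3m + 9)
  -3m² + 12m + 63 = (-m + 7)(3m + 9) + (0)
Last nonzero remainder: 3m + 9. Dividing through by 3 gives the monic gcd m + 3.
Cancel m + 3 from numerator and denominator to get the reduced form.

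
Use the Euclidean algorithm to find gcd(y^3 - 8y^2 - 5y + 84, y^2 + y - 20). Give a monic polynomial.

Euclidean algorithm in ℚ[y]:
  y^3 - 8y^2 - 5y + 84 = (y - 9)(y^2 + y - 20) + (24y - 96)
  y^2 + y - 20 = ((1/24)y + 5/24)(24y - 96) + (0)
Last nonzero remainder: 24y - 96. Dividing through by 24 gives the monic gcd y - 4.

y - 4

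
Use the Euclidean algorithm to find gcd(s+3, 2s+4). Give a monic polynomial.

Apply the Euclidean algorithm:
  s+3 = (1/2)(2s+4) + (1)
  2s+4 = (2s+4)(1) + (0)
The last nonzero remainder is the constant 1, so the polynomials are coprime and gcd = 1.

1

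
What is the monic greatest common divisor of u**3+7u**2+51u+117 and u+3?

u+3

Apply the Euclidean algorithm:
  u**3+7u**2+51u+117 = (u**2+4u+39)(u+3) + (0)
The last nonzero remainder u+3 is already monic.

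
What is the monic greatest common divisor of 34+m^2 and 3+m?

1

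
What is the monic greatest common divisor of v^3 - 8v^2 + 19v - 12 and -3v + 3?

Repeated division with remainder:
  v^3 - 8v^2 + 19v - 12 = (-(1/3)v^2 + (7/3)v - 4)(-3v + 3) + (0)
Last nonzero remainder: -3v + 3. Dividing through by -3 gives the monic gcd v - 1.

v - 1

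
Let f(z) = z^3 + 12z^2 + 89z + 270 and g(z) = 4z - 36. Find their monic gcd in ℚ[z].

1

By polynomial division,
  z^3 + 12z^2 + 89z + 270 = ((1/4)z^2 + (21/4)z + 139/2)(4z - 36) + (2772)
  4z - 36 = ((1/693)z - 1/77)(2772) + (0)
The last nonzero remainder is the constant 2772, so the polynomials are coprime and gcd = 1.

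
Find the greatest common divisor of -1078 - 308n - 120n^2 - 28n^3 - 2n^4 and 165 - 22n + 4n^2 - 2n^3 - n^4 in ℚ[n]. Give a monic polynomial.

11 + n^2

Apply the Euclidean algorithm:
  -2n^4 - 28n^3 - 120n^2 - 308n - 1078 = (2)(-n^4 - 2n^3 + 4n^2 - 22n + 165) + (-24n^3 - 128n^2 - 264n - 1408)
  -n^4 - 2n^3 + 4n^2 - 22n + 165 = ((1/24)n - 5/36)(-24n^3 - 128n^2 - 264n - 1408) + (-(25/9)n^2 - 275/9)
  -24n^3 - 128n^2 - 264n - 1408 = ((216/25)n + 1152/25)(-(25/9)n^2 - 275/9) + (0)
Last nonzero remainder: -(25/9)n^2 - 275/9. Dividing through by -25/9 gives the monic gcd n^2 + 11.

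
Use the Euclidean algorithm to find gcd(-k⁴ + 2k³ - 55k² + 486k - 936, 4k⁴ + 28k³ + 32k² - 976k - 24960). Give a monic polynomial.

Repeated division with remainder:
  -k⁴ + 2k³ - 55k² + 486k - 936 = (-1/4)(4k⁴ + 28k³ + 32k² - 976k - 24960) + (9k³ - 47k² + 242k - 7176)
  4k⁴ + 28k³ + 32k² - 976k - 24960 = ((4/9)k + 440/81)(9k³ - 47k² + 242k - 7176) + ((14560/81)k² + (72800/81)k + 378560/27)
  9k³ - 47k² + 242k - 7176 = ((729/14560)k - 1863/3640)((14560/81)k² + (72800/81)k + 378560/27) + (0)
Last nonzero remainder: (14560/81)k² + (72800/81)k + 378560/27. Dividing through by 14560/81 gives the monic gcd k² + 5k + 78.

k² + 5k + 78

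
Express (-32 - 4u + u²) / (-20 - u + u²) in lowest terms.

(-8 + u)/(-5 + u)

Apply the Euclidean algorithm:
  u² - 4u - 32 = (u² - u - 20) + (-3u - 12)
  u² - u - 20 = (-(1/3)u + 5/3)(-3u - 12) + (0)
Last nonzero remainder: -3u - 12. Dividing through by -3 gives the monic gcd u + 4.
Cancel u + 4 from numerator and denominator to get the reduced form.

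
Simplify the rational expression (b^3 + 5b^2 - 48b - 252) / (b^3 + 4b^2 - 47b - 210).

Repeated division with remainder:
  b^3 + 5b^2 - 48b - 252 = (b^3 + 4b^2 - 47b - 210) + (b^2 - b - 42)
  b^3 + 4b^2 - 47b - 210 = (b + 5)(b^2 - b - 42) + (0)
The last nonzero remainder b^2 - b - 42 is already monic.
Cancel b^2 - b - 42 from numerator and denominator to get the reduced form.

(b + 6)/(b + 5)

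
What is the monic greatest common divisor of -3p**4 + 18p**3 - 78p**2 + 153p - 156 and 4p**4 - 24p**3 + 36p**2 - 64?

Apply the Euclidean algorithm:
  -3p**4 + 18p**3 - 78p**2 + 153p - 156 = (-3/4)(4p**4 - 24p**3 + 36p**2 - 64) + (-51p**2 + 153p - 204)
  4p**4 - 24p**3 + 36p**2 - 64 = (-(4/51)p**2 + (4/17)p + 16/51)(-51p**2 + 153p - 204) + (0)
Last nonzero remainder: -51p**2 + 153p - 204. Dividing through by -51 gives the monic gcd p**2 - 3p + 4.

p**2 - 3p + 4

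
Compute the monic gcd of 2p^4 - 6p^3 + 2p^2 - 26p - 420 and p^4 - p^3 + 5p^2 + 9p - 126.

p^3 + 2p^2 + 11p + 42

Apply the Euclidean algorithm:
  2p^4 - 6p^3 + 2p^2 - 26p - 420 = (2)(p^4 - p^3 + 5p^2 + 9p - 126) + (-4p^3 - 8p^2 - 44p - 168)
  p^4 - p^3 + 5p^2 + 9p - 126 = (-(1/4)p + 3/4)(-4p^3 - 8p^2 - 44p - 168) + (0)
Last nonzero remainder: -4p^3 - 8p^2 - 44p - 168. Dividing through by -4 gives the monic gcd p^3 + 2p^2 + 11p + 42.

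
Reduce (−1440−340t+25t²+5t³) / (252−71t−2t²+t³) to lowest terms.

(−160−20t+5t²)/(28−11t+t²)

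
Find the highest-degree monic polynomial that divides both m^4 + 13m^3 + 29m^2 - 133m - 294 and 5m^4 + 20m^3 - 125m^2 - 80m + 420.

m^3 + 6m^2 - 13m - 42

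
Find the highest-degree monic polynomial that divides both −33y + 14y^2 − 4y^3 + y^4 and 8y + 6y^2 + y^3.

By polynomial division,
  y^4 − 4y^3 + 14y^2 − 33y = (y − 10)(y^3 + 6y^2 + 8y) + (66y^2 + 47y)
  y^3 + 6y^2 + 8y = ((1/66)y + 349/4356)(66y^2 + 47y) + ((18445/4356)y)
  66y^2 + 47y = ((287496/18445)y + 204732/18445)((18445/4356)y) + (0)
Last nonzero remainder: (18445/4356)y. Dividing through by 18445/4356 gives the monic gcd y.

y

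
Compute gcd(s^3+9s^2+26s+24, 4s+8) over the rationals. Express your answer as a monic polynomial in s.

Euclidean algorithm in ℚ[s]:
  s^3+9s^2+26s+24 = ((1/4)s^2+(7/4)s+3)(4s+8) + (0)
Last nonzero remainder: 4s+8. Dividing through by 4 gives the monic gcd s+2.

s+2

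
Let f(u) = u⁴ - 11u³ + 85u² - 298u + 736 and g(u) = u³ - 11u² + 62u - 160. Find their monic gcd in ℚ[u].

u² - 6u + 32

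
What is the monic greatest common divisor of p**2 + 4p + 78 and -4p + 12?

Repeated division with remainder:
  p**2 + 4p + 78 = (-(1/4)p - 7/4)(-4p + 12) + (99)
  -4p + 12 = (-(4/99)p + 4/33)(99) + (0)
The last nonzero remainder is the constant 99, so the polynomials are coprime and gcd = 1.

1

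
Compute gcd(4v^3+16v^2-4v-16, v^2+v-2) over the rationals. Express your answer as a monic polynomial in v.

v-1

By polynomial division,
  4v^3+16v^2-4v-16 = (4v+12)(v^2+v-2) + (-8v+8)
  v^2+v-2 = (-(1/8)v-1/4)(-8v+8) + (0)
Last nonzero remainder: -8v+8. Dividing through by -8 gives the monic gcd v-1.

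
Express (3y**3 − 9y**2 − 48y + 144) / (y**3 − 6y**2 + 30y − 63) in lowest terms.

(3y**2 − 48)/(y**2 − 3y + 21)

Repeated division with remainder:
  3y**3 − 9y**2 − 48y + 144 = (3)(y**3 − 6y**2 + 30y − 63) + (9y**2 − 138y + 333)
  y**3 − 6y**2 + 30y − 63 = ((1/9)y + 28/27)(9y**2 − 138y + 333) + ((1225/9)y − 1225/3)
  9y**2 − 138y + 333 = ((81/1225)y − 999/1225)((1225/9)y − 1225/3) + (0)
Last nonzero remainder: (1225/9)y − 1225/3. Dividing through by 1225/9 gives the monic gcd y − 3.
Cancel y − 3 from numerator and denominator to get the reduced form.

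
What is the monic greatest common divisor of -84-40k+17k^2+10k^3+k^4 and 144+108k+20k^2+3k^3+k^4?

Repeated division with remainder:
  k^4+10k^3+17k^2-40k-84 = (k^4+3k^3+20k^2+108k+144) + (7k^3-3k^2-148k-228)
  k^4+3k^3+20k^2+108k+144 = ((1/7)k+24/49)(7k^3-3k^2-148k-228) + ((2088/49)k^2+(10440/49)k+12528/49)
  7k^3-3k^2-148k-228 = ((343/2088)k-931/1044)((2088/49)k^2+(10440/49)k+12528/49) + (0)
Last nonzero remainder: (2088/49)k^2+(10440/49)k+12528/49. Dividing through by 2088/49 gives the monic gcd k^2+5k+6.

6+5k+k^2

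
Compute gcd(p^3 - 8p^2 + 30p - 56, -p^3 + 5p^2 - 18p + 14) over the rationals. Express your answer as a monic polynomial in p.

Euclidean algorithm in ℚ[p]:
  p^3 - 8p^2 + 30p - 56 = (-1)(-p^3 + 5p^2 - 18p + 14) + (-3p^2 + 12p - 42)
  -p^3 + 5p^2 - 18p + 14 = ((1/3)p - 1/3)(-3p^2 + 12p - 42) + (0)
Last nonzero remainder: -3p^2 + 12p - 42. Dividing through by -3 gives the monic gcd p^2 - 4p + 14.

p^2 - 4p + 14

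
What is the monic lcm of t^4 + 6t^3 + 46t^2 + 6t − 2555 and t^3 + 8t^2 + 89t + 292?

Euclidean algorithm in ℚ[t]:
  t^4 + 6t^3 + 46t^2 + 6t − 2555 = (t − 2)(t^3 + 8t^2 + 89t + 292) + (−27t^2 − 108t − 1971)
  t^3 + 8t^2 + 89t + 292 = (−(1/27)t − 4/27)(−27t^2 − 108t − 1971) + (0)
Last nonzero remainder: −27t^2 − 108t − 1971. Dividing through by −27 gives the monic gcd t^2 + 4t + 73.
Then lcm(f, g) = f·g / gcd(f, g); expanding and making the result monic gives the answer.

t^5 + 10t^4 + 70t^3 + 190t^2 − 2531t − 10220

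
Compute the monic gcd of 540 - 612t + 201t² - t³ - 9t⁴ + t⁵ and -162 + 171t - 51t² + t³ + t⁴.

-18 + 21t - 8t² + t³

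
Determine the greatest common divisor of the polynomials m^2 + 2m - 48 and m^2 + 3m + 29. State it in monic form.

1

Apply the Euclidean algorithm:
  m^2 + 2m - 48 = (m^2 + 3m + 29) + (-m - 77)
  m^2 + 3m + 29 = (-m + 74)(-m - 77) + (5727)
  -m - 77 = (-(1/5727)m - 77/5727)(5727) + (0)
The last nonzero remainder is the constant 5727, so the polynomials are coprime and gcd = 1.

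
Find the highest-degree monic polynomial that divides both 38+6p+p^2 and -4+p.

1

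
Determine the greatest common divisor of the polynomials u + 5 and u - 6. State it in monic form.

Repeated division with remainder:
  u + 5 = (u - 6) + (11)
  u - 6 = ((1/11)u - 6/11)(11) + (0)
The last nonzero remainder is the constant 11, so the polynomials are coprime and gcd = 1.

1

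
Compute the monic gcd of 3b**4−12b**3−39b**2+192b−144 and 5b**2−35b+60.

Euclidean algorithm in ℚ[b]:
  3b**4−12b**3−39b**2+192b−144 = ((3/5)b**2+(9/5)b−12/5)(5b**2−35b+60) + (0)
Last nonzero remainder: 5b**2−35b+60. Dividing through by 5 gives the monic gcd b**2−7b+12.

b**2−7b+12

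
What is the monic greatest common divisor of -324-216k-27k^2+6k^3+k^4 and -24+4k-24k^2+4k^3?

By polynomial division,
  k^4+6k^3-27k^2-216k-324 = ((1/4)k+3)(4k^3-24k^2+4k-24) + (44k^2-222k-252)
  4k^3-24k^2+4k-24 = ((1/11)k-21/242)(44k^2-222k-252) + ((925/121)k-5550/121)
  44k^2-222k-252 = ((5324/925)k+5082/925)((925/121)k-5550/121) + (0)
Last nonzero remainder: (925/121)k-5550/121. Dividing through by 925/121 gives the monic gcd k-6.

-6+k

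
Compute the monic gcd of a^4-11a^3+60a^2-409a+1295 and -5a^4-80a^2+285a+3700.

Euclidean algorithm in ℚ[a]:
  a^4-11a^3+60a^2-409a+1295 = (-1/5)(-5a^4-80a^2+285a+3700) + (-11a^3+44a^2-352a+2035)
  -5a^4-80a^2+285a+3700 = ((5/11)a+20/11)(-11a^3+44a^2-352a+2035) + (0)
Last nonzero remainder: -11a^3+44a^2-352a+2035. Dividing through by -11 gives the monic gcd a^3-4a^2+32a-185.

a^3-4a^2+32a-185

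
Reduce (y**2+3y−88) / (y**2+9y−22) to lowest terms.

Repeated division with remainder:
  y**2+3y−88 = (y**2+9y−22) + (−6y−66)
  y**2+9y−22 = (−(1/6)y+1/3)(−6y−66) + (0)
Last nonzero remainder: −6y−66. Dividing through by −6 gives the monic gcd y+11.
Cancel y+11 from numerator and denominator to get the reduced form.

(y−8)/(y−2)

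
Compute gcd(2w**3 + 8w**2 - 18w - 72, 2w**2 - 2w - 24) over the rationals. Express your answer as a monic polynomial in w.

Euclidean algorithm in ℚ[w]:
  2w**3 + 8w**2 - 18w - 72 = (w + 5)(2w**2 - 2w - 24) + (16w + 48)
  2w**2 - 2w - 24 = ((1/8)w - 1/2)(16w + 48) + (0)
Last nonzero remainder: 16w + 48. Dividing through by 16 gives the monic gcd w + 3.

w + 3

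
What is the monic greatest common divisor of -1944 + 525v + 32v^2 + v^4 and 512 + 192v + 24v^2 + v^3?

8 + v

Repeated division with remainder:
  v^4 + 32v^2 + 525v - 1944 = (v - 24)(v^3 + 24v^2 + 192v + 512) + (416v^2 + 4621v + 10344)
  v^3 + 24v^2 + 192v + 512 = ((1/416)v + 5363/173056)(416v^2 + 4621v + 10344) + ((4141225/173056)v + 4141225/21632)
  416v^2 + 4621v + 10344 = ((71991296/4141225)v + 223761408/4141225)((4141225/173056)v + 4141225/21632) + (0)
Last nonzero remainder: (4141225/173056)v + 4141225/21632. Dividing through by 4141225/173056 gives the monic gcd v + 8.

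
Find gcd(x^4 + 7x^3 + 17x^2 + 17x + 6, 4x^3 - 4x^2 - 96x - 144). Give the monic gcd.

x^2 + 5x + 6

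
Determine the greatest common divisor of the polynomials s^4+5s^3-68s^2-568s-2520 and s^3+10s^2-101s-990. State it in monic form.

Apply the Euclidean algorithm:
  s^4+5s^3-68s^2-568s-2520 = (s-5)(s^3+10s^2-101s-990) + (83s^2-83s-7470)
  s^3+10s^2-101s-990 = ((1/83)s+11/83)(83s^2-83s-7470) + (0)
Last nonzero remainder: 83s^2-83s-7470. Dividing through by 83 gives the monic gcd s^2-s-90.

s^2-s-90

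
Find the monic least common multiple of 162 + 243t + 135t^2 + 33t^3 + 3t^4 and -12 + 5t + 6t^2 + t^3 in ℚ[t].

By polynomial division,
  3t^4 + 33t^3 + 135t^2 + 243t + 162 = (3t + 15)(t^3 + 6t^2 + 5t - 12) + (30t^2 + 204t + 342)
  t^3 + 6t^2 + 5t - 12 = ((1/30)t - 2/75)(30t^2 + 204t + 342) + (-(24/25)t - 72/25)
  30t^2 + 204t + 342 = (-(125/4)t - 475/4)(-(24/25)t - 72/25) + (0)
Last nonzero remainder: -(24/25)t - 72/25. Dividing through by -24/25 gives the monic gcd t + 3.
Then lcm(f, g) = f·g / gcd(f, g); expanding and making the result monic gives the answer.

-216 - 162t + 117t^2 + 172t^3 + 74t^4 + 14t^5 + t^6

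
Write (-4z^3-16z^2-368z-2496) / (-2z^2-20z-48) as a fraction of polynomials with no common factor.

(2z^2-4z+208)/(z+4)

By polynomial division,
  -4z^3-16z^2-368z-2496 = (2z-12)(-2z^2-20z-48) + (-512z-3072)
  -2z^2-20z-48 = ((1/256)z+1/64)(-512z-3072) + (0)
Last nonzero remainder: -512z-3072. Dividing through by -512 gives the monic gcd z+6.
Cancel z+6 from numerator and denominator to get the reduced form.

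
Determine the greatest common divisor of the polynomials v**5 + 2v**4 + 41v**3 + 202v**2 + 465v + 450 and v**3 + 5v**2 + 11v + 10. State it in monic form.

v**3 + 5v**2 + 11v + 10

By polynomial division,
  v**5 + 2v**4 + 41v**3 + 202v**2 + 465v + 450 = (v**2 - 3v + 45)(v**3 + 5v**2 + 11v + 10) + (0)
The last nonzero remainder v**3 + 5v**2 + 11v + 10 is already monic.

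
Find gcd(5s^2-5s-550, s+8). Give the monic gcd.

1

Euclidean algorithm in ℚ[s]:
  5s^2-5s-550 = (5s-45)(s+8) + (-190)
  s+8 = (-(1/190)s-4/95)(-190) + (0)
The last nonzero remainder is the constant -190, so the polynomials are coprime and gcd = 1.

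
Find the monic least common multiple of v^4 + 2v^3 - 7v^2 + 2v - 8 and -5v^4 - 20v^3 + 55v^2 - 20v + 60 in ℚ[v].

v^5 + 8v^4 + 5v^3 - 40v^2 + 4v - 48

Apply the Euclidean algorithm:
  v^4 + 2v^3 - 7v^2 + 2v - 8 = (-1/5)(-5v^4 - 20v^3 + 55v^2 - 20v + 60) + (-2v^3 + 4v^2 - 2v + 4)
  -5v^4 - 20v^3 + 55v^2 - 20v + 60 = ((5/2)v + 15)(-2v^3 + 4v^2 - 2v + 4) + (0)
Last nonzero remainder: -2v^3 + 4v^2 - 2v + 4. Dividing through by -2 gives the monic gcd v^3 - 2v^2 + v - 2.
Then lcm(f, g) = f·g / gcd(f, g); expanding and making the result monic gives the answer.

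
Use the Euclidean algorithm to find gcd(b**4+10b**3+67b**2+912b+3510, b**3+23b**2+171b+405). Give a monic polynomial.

b**2+14b+45

Euclidean algorithm in ℚ[b]:
  b**4+10b**3+67b**2+912b+3510 = (b−13)(b**3+23b**2+171b+405) + (195b**2+2730b+8775)
  b**3+23b**2+171b+405 = ((1/195)b+3/65)(195b**2+2730b+8775) + (0)
Last nonzero remainder: 195b**2+2730b+8775. Dividing through by 195 gives the monic gcd b**2+14b+45.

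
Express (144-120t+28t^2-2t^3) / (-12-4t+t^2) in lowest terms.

By polynomial division,
  -2t^3+28t^2-120t+144 = (-2t+20)(t^2-4t-12) + (-64t+384)
  t^2-4t-12 = (-(1/64)t-1/32)(-64t+384) + (0)
Last nonzero remainder: -64t+384. Dividing through by -64 gives the monic gcd t-6.
Cancel t-6 from numerator and denominator to get the reduced form.

(-24+16t-2t^2)/(2+t)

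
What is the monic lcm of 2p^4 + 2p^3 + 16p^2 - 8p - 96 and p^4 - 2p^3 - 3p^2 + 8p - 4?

p^6 - p^5 + 7p^4 - 19p^3 - 32p^2 + 92p - 48

Repeated division with remainder:
  2p^4 + 2p^3 + 16p^2 - 8p - 96 = (2)(p^4 - 2p^3 - 3p^2 + 8p - 4) + (6p^3 + 22p^2 - 24p - 88)
  p^4 - 2p^3 - 3p^2 + 8p - 4 = ((1/6)p - 17/18)(6p^3 + 22p^2 - 24p - 88) + ((196/9)p^2 - 784/9)
  6p^3 + 22p^2 - 24p - 88 = ((27/98)p + 99/98)((196/9)p^2 - 784/9) + (0)
Last nonzero remainder: (196/9)p^2 - 784/9. Dividing through by 196/9 gives the monic gcd p^2 - 4.
Then lcm(f, g) = f·g / gcd(f, g); expanding and making the result monic gives the answer.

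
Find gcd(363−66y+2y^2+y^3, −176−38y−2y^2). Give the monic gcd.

11+y

Euclidean algorithm in ℚ[y]:
  y^3+2y^2−66y+363 = (−(1/2)y+17/2)(−2y^2−38y−176) + (169y+1859)
  −2y^2−38y−176 = (−(2/169)y−16/169)(169y+1859) + (0)
Last nonzero remainder: 169y+1859. Dividing through by 169 gives the monic gcd y+11.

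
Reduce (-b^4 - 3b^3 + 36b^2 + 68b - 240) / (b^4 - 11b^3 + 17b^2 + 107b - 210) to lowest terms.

(-b^2 - 10b - 24)/(b^2 - 4b - 21)

Euclidean algorithm in ℚ[b]:
  -b^4 - 3b^3 + 36b^2 + 68b - 240 = (-1)(b^4 - 11b^3 + 17b^2 + 107b - 210) + (-14b^3 + 53b^2 + 175b - 450)
  b^4 - 11b^3 + 17b^2 + 107b - 210 = (-(1/14)b + 101/196)(-14b^3 + 53b^2 + 175b - 450) + ((429/196)b^2 - (429/28)b + 2145/98)
  -14b^3 + 53b^2 + 175b - 450 = (-(2744/429)b - 2940/143)((429/196)b^2 - (429/28)b + 2145/98) + (0)
Last nonzero remainder: (429/196)b^2 - (429/28)b + 2145/98. Dividing through by 429/196 gives the monic gcd b^2 - 7b + 10.
Cancel b^2 - 7b + 10 from numerator and denominator to get the reduced form.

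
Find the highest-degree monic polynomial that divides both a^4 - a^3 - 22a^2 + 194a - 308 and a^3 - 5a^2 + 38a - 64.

Euclidean algorithm in ℚ[a]:
  a^4 - a^3 - 22a^2 + 194a - 308 = (a + 4)(a^3 - 5a^2 + 38a - 64) + (-40a^2 + 106a - 52)
  a^3 - 5a^2 + 38a - 64 = (-(1/40)a + 47/800)(-40a^2 + 106a - 52) + ((12189/400)a - 12189/200)
  -40a^2 + 106a - 52 = (-(16000/12189)a + 10400/12189)((12189/400)a - 12189/200) + (0)
Last nonzero remainder: (12189/400)a - 12189/200. Dividing through by 12189/400 gives the monic gcd a - 2.

a - 2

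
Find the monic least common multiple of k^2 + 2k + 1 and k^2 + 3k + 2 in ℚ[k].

Euclidean algorithm in ℚ[k]:
  k^2 + 2k + 1 = (k^2 + 3k + 2) + (−k − 1)
  k^2 + 3k + 2 = (−k − 2)(−k − 1) + (0)
Last nonzero remainder: −k − 1. Dividing through by −1 gives the monic gcd k + 1.
Then lcm(f, g) = f·g / gcd(f, g); expanding and making the result monic gives the answer.

k^3 + 4k^2 + 5k + 2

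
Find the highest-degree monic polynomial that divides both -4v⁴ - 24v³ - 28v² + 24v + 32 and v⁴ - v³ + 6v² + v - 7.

Repeated division with remainder:
  -4v⁴ - 24v³ - 28v² + 24v + 32 = (-4)(v⁴ - v³ + 6v² + v - 7) + (-28v³ - 4v² + 28v + 4)
  v⁴ - v³ + 6v² + v - 7 = (-(1/28)v + 2/49)(-28v³ - 4v² + 28v + 4) + ((351/49)v² - 351/49)
  -28v³ - 4v² + 28v + 4 = (-(1372/351)v - 196/351)((351/49)v² - 351/49) + (0)
Last nonzero remainder: (351/49)v² - 351/49. Dividing through by 351/49 gives the monic gcd v² - 1.

v² - 1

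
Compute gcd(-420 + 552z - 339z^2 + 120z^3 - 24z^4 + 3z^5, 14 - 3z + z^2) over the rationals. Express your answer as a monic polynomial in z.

14 - 3z + z^2

Apply the Euclidean algorithm:
  3z^5 - 24z^4 + 120z^3 - 339z^2 + 552z - 420 = (3z^3 - 15z^2 + 33z - 30)(z^2 - 3z + 14) + (0)
The last nonzero remainder z^2 - 3z + 14 is already monic.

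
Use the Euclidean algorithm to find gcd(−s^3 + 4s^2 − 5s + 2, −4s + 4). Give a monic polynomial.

Apply the Euclidean algorithm:
  −s^3 + 4s^2 − 5s + 2 = ((1/4)s^2 − (3/4)s + 1/2)(−4s + 4) + (0)
Last nonzero remainder: −4s + 4. Dividing through by −4 gives the monic gcd s − 1.

s − 1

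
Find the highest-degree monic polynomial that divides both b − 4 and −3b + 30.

Repeated division with remainder:
  b − 4 = (−1/3)(−3b + 30) + (6)
  −3b + 30 = (−(1/2)b + 5)(6) + (0)
The last nonzero remainder is the constant 6, so the polynomials are coprime and gcd = 1.

1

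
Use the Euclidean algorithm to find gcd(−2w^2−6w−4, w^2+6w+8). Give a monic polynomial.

w+2

Repeated division with remainder:
  −2w^2−6w−4 = (−2)(w^2+6w+8) + (6w+12)
  w^2+6w+8 = ((1/6)w+2/3)(6w+12) + (0)
Last nonzero remainder: 6w+12. Dividing through by 6 gives the monic gcd w+2.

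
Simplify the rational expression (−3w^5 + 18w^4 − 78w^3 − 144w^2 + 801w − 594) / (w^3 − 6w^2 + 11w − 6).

(−3w^3 + 9w^2 − 45w − 297)/(w − 3)

Apply the Euclidean algorithm:
  −3w^5 + 18w^4 − 78w^3 − 144w^2 + 801w − 594 = (−3w^2 − 45)(w^3 − 6w^2 + 11w − 6) + (−432w^2 + 1296w − 864)
  w^3 − 6w^2 + 11w − 6 = (−(1/432)w + 1/144)(−432w^2 + 1296w − 864) + (0)
Last nonzero remainder: −432w^2 + 1296w − 864. Dividing through by −432 gives the monic gcd w^2 − 3w + 2.
Cancel w^2 − 3w + 2 from numerator and denominator to get the reduced form.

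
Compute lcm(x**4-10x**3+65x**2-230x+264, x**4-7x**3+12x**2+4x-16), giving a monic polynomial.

By polynomial division,
  x**4-10x**3+65x**2-230x+264 = (x**4-7x**3+12x**2+4x-16) + (-3x**3+53x**2-234x+280)
  x**4-7x**3+12x**2+4x-16 = (-(1/3)x-32/9)(-3x**3+53x**2-234x+280) + ((1102/9)x**2-(2204/3)x+8816/9)
  -3x**3+53x**2-234x+280 = (-(27/1102)x+315/1102)((1102/9)x**2-(2204/3)x+8816/9) + (0)
Last nonzero remainder: (1102/9)x**2-(2204/3)x+8816/9. Dividing through by 1102/9 gives the monic gcd x**2-6x+8.
Then lcm(f, g) = f·g / gcd(f, g); expanding and making the result monic gives the answer.

x**6-11x**5+73x**4-275x**3+364x**2+196x-528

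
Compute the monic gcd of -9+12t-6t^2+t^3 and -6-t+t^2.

Euclidean algorithm in ℚ[t]:
  t^3-6t^2+12t-9 = (t-5)(t^2-t-6) + (13t-39)
  t^2-t-6 = ((1/13)t+2/13)(13t-39) + (0)
Last nonzero remainder: 13t-39. Dividing through by 13 gives the monic gcd t-3.

-3+t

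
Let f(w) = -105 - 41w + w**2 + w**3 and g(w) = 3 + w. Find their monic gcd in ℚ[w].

3 + w

By polynomial division,
  w**3 + w**2 - 41w - 105 = (w**2 - 2w - 35)(w + 3) + (0)
The last nonzero remainder w + 3 is already monic.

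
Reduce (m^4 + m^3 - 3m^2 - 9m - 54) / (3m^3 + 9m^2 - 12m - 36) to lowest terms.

Euclidean algorithm in ℚ[m]:
  m^4 + m^3 - 3m^2 - 9m - 54 = ((1/3)m - 2/3)(3m^3 + 9m^2 - 12m - 36) + (7m^2 - 5m - 78)
  3m^3 + 9m^2 - 12m - 36 = ((3/7)m + 78/49)(7m^2 - 5m - 78) + ((1440/49)m + 4320/49)
  7m^2 - 5m - 78 = ((343/1440)m - 637/720)((1440/49)m + 4320/49) + (0)
Last nonzero remainder: (1440/49)m + 4320/49. Dividing through by 1440/49 gives the monic gcd m + 3.
Cancel m + 3 from numerator and denominator to get the reduced form.

(m^3 - 2m^2 + 3m - 18)/(3m^2 - 12)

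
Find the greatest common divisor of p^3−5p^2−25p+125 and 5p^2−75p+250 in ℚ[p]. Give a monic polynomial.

p−5

Euclidean algorithm in ℚ[p]:
  p^3−5p^2−25p+125 = ((1/5)p+2)(5p^2−75p+250) + (75p−375)
  5p^2−75p+250 = ((1/15)p−2/3)(75p−375) + (0)
Last nonzero remainder: 75p−375. Dividing through by 75 gives the monic gcd p−5.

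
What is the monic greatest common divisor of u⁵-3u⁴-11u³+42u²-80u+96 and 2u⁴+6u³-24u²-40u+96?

Euclidean algorithm in ℚ[u]:
  u⁵-3u⁴-11u³+42u²-80u+96 = ((1/2)u-3)(2u⁴+6u³-24u²-40u+96) + (19u³-10u²-248u+384)
  2u⁴+6u³-24u²-40u+96 = ((2/19)u+134/361)(19u³-10u²-248u+384) + ((2100/361)u²+(4200/361)u-16800/361)
  19u³-10u²-248u+384 = ((6859/2100)u-1444/175)((2100/361)u²+(4200/361)u-16800/361) + (0)
Last nonzero remainder: (2100/361)u²+(4200/361)u-16800/361. Dividing through by 2100/361 gives the monic gcd u²+2u-8.

u²+2u-8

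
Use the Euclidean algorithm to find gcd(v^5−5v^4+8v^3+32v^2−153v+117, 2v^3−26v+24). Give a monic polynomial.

v^2−4v+3

Apply the Euclidean algorithm:
  v^5−5v^4+8v^3+32v^2−153v+117 = ((1/2)v^2−(5/2)v+21/2)(2v^3−26v+24) + (−45v^2+180v−135)
  2v^3−26v+24 = (−(2/45)v−8/45)(−45v^2+180v−135) + (0)
Last nonzero remainder: −45v^2+180v−135. Dividing through by −45 gives the monic gcd v^2−4v+3.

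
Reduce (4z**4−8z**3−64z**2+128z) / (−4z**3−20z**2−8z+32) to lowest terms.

Euclidean algorithm in ℚ[z]:
  4z**4−8z**3−64z**2+128z = (−z+7)(−4z**3−20z**2−8z+32) + (68z**2+216z−224)
  −4z**3−20z**2−8z+32 = (−(1/17)z−31/289)(68z**2+216z−224) + ((576/289)z+2304/289)
  68z**2+216z−224 = ((4913/144)z−2023/72)((576/289)z+2304/289) + (0)
Last nonzero remainder: (576/289)z+2304/289. Dividing through by 576/289 gives the monic gcd z+4.
Cancel z+4 from numerator and denominator to get the reduced form.

(−z**3+6z**2−8z)/(z**2+z−2)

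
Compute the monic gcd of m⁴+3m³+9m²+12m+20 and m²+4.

m²+4

Apply the Euclidean algorithm:
  m⁴+3m³+9m²+12m+20 = (m²+3m+5)(m²+4) + (0)
The last nonzero remainder m²+4 is already monic.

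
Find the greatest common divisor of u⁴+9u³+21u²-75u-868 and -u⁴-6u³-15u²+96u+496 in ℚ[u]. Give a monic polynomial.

u³+2u²+7u-124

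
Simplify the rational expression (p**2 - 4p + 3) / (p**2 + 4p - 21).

(p - 1)/(p + 7)

Euclidean algorithm in ℚ[p]:
  p**2 - 4p + 3 = (p**2 + 4p - 21) + (-8p + 24)
  p**2 + 4p - 21 = (-(1/8)p - 7/8)(-8p + 24) + (0)
Last nonzero remainder: -8p + 24. Dividing through by -8 gives the monic gcd p - 3.
Cancel p - 3 from numerator and denominator to get the reduced form.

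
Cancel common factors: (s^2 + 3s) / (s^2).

(s + 3)/(s)

Repeated division with remainder:
  s^2 + 3s = (s^2) + (3s)
  s^2 = ((1/3)s)(3s) + (0)
Last nonzero remainder: 3s. Dividing through by 3 gives the monic gcd s.
Cancel s from numerator and denominator to get the reduced form.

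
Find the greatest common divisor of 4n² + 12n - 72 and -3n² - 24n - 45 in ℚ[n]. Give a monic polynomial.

Euclidean algorithm in ℚ[n]:
  4n² + 12n - 72 = (-4/3)(-3n² - 24n - 45) + (-20n - 132)
  -3n² - 24n - 45 = ((3/20)n + 21/100)(-20n - 132) + (-432/25)
  -20n - 132 = ((125/108)n + 275/36)(-432/25) + (0)
The last nonzero remainder is the constant -432/25, so the polynomials are coprime and gcd = 1.

1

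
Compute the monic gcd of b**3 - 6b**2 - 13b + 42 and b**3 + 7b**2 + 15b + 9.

Repeated division with remainder:
  b**3 - 6b**2 - 13b + 42 = (b**3 + 7b**2 + 15b + 9) + (-13b**2 - 28b + 33)
  b**3 + 7b**2 + 15b + 9 = (-(1/13)b - 63/169)(-13b**2 - 28b + 33) + ((1200/169)b + 3600/169)
  -13b**2 - 28b + 33 = (-(2197/1200)b + 1859/1200)((1200/169)b + 3600/169) + (0)
Last nonzero remainder: (1200/169)b + 3600/169. Dividing through by 1200/169 gives the monic gcd b + 3.

b + 3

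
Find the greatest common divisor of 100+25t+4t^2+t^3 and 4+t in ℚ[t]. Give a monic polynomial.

4+t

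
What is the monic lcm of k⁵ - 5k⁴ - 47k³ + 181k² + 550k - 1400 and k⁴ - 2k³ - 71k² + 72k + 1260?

k⁷ - 5k⁶ - 83k⁵ + 361k⁴ + 2242k³ - 7916k² - 19800k + 50400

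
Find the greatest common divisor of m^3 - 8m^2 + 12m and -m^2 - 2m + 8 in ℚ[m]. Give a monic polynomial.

Repeated division with remainder:
  m^3 - 8m^2 + 12m = (-m + 10)(-m^2 - 2m + 8) + (40m - 80)
  -m^2 - 2m + 8 = (-(1/40)m - 1/10)(40m - 80) + (0)
Last nonzero remainder: 40m - 80. Dividing through by 40 gives the monic gcd m - 2.

m - 2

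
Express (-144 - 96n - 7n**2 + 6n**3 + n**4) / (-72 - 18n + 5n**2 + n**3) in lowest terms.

(12 + 7n + n**2)/(6 + n)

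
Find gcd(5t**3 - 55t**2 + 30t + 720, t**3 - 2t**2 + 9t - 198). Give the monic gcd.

t - 6

Apply the Euclidean algorithm:
  5t**3 - 55t**2 + 30t + 720 = (5)(t**3 - 2t**2 + 9t - 198) + (-45t**2 - 15t + 1710)
  t**3 - 2t**2 + 9t - 198 = (-(1/45)t + 7/135)(-45t**2 - 15t + 1710) + ((430/9)t - 860/3)
  -45t**2 - 15t + 1710 = (-(81/86)t - 513/86)((430/9)t - 860/3) + (0)
Last nonzero remainder: (430/9)t - 860/3. Dividing through by 430/9 gives the monic gcd t - 6.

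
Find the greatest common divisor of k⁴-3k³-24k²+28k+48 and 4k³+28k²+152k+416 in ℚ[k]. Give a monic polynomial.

k+4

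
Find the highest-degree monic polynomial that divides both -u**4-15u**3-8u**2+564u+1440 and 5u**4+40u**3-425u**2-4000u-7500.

u**2+13u+30

By polynomial division,
  -u**4-15u**3-8u**2+564u+1440 = (-1/5)(5u**4+40u**3-425u**2-4000u-7500) + (-7u**3-93u**2-236u-60)
  5u**4+40u**3-425u**2-4000u-7500 = (-(5/7)u+185/49)(-7u**3-93u**2-236u-60) + (-(11880/49)u**2-(154440/49)u-356400/49)
  -7u**3-93u**2-236u-60 = ((343/11880)u+49/5940)(-(11880/49)u**2-(154440/49)u-356400/49) + (0)
Last nonzero remainder: -(11880/49)u**2-(154440/49)u-356400/49. Dividing through by -11880/49 gives the monic gcd u**2+13u+30.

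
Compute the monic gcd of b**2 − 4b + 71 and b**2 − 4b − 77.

Euclidean algorithm in ℚ[b]:
  b**2 − 4b + 71 = (b**2 − 4b − 77) + (148)
  b**2 − 4b − 77 = ((1/148)b**2 − (1/37)b − 77/148)(148) + (0)
The last nonzero remainder is the constant 148, so the polynomials are coprime and gcd = 1.

1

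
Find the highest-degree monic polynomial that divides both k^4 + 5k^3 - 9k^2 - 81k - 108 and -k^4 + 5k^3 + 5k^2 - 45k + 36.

Apply the Euclidean algorithm:
  k^4 + 5k^3 - 9k^2 - 81k - 108 = (-1)(-k^4 + 5k^3 + 5k^2 - 45k + 36) + (10k^3 - 4k^2 - 126k - 72)
  -k^4 + 5k^3 + 5k^2 - 45k + 36 = (-(1/10)k + 23/50)(10k^3 - 4k^2 - 126k - 72) + (-(144/25)k^2 + (144/25)k + 1728/25)
  10k^3 - 4k^2 - 126k - 72 = (-(125/72)k - 25/24)(-(144/25)k^2 + (144/25)k + 1728/25) + (0)
Last nonzero remainder: -(144/25)k^2 + (144/25)k + 1728/25. Dividing through by -144/25 gives the monic gcd k^2 - k - 12.

k^2 - k - 12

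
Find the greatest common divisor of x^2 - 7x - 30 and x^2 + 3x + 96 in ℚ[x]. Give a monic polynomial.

1

Repeated division with remainder:
  x^2 - 7x - 30 = (x^2 + 3x + 96) + (-10x - 126)
  x^2 + 3x + 96 = (-(1/10)x + 24/25)(-10x - 126) + (5424/25)
  -10x - 126 = (-(125/2712)x - 525/904)(5424/25) + (0)
The last nonzero remainder is the constant 5424/25, so the polynomials are coprime and gcd = 1.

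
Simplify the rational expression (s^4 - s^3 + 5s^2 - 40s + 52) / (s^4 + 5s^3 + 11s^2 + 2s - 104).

(s - 2)/(s + 4)

Apply the Euclidean algorithm:
  s^4 - s^3 + 5s^2 - 40s + 52 = (s^4 + 5s^3 + 11s^2 + 2s - 104) + (-6s^3 - 6s^2 - 42s + 156)
  s^4 + 5s^3 + 11s^2 + 2s - 104 = (-(1/6)s - 2/3)(-6s^3 - 6s^2 - 42s + 156) + (0)
Last nonzero remainder: -6s^3 - 6s^2 - 42s + 156. Dividing through by -6 gives the monic gcd s^3 + s^2 + 7s - 26.
Cancel s^3 + s^2 + 7s - 26 from numerator and denominator to get the reduced form.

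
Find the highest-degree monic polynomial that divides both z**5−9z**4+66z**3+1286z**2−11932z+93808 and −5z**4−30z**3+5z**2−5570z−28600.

By polynomial division,
  z**5−9z**4+66z**3+1286z**2−11932z+93808 = (−(1/5)z+3)(−5z**4−30z**3+5z**2−5570z−28600) + (157z**3+157z**2−942z+179608)
  −5z**4−30z**3+5z**2−5570z−28600 = (−(5/157)z−25/157)(157z**3+157z**2−942z+179608) + (0)
Last nonzero remainder: 157z**3+157z**2−942z+179608. Dividing through by 157 gives the monic gcd z**3+z**2−6z+1144.

z**3+z**2−6z+1144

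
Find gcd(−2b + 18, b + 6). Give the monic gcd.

1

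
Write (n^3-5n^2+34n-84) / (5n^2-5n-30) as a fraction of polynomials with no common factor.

Apply the Euclidean algorithm:
  n^3-5n^2+34n-84 = ((1/5)n-4/5)(5n^2-5n-30) + (36n-108)
  5n^2-5n-30 = ((5/36)n+5/18)(36n-108) + (0)
Last nonzero remainder: 36n-108. Dividing through by 36 gives the monic gcd n-3.
Cancel n-3 from numerator and denominator to get the reduced form.

(n^2-2n+28)/(5n+10)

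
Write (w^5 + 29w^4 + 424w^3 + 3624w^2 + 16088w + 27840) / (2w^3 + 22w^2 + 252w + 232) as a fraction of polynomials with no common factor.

Euclidean algorithm in ℚ[w]:
  w^5 + 29w^4 + 424w^3 + 3624w^2 + 16088w + 27840 = ((1/2)w^2 + 9w + 50)(2w^3 + 22w^2 + 252w + 232) + (140w^2 + 1400w + 16240)
  2w^3 + 22w^2 + 252w + 232 = ((1/70)w + 1/70)(140w^2 + 1400w + 16240) + (0)
Last nonzero remainder: 140w^2 + 1400w + 16240. Dividing through by 140 gives the monic gcd w^2 + 10w + 116.
Cancel w^2 + 10w + 116 from numerator and denominator to get the reduced form.

(w^3 + 19w^2 + 118w + 240)/(2w + 2)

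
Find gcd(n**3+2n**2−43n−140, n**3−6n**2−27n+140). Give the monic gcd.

n**2−2n−35

Repeated division with remainder:
  n**3+2n**2−43n−140 = (n**3−6n**2−27n+140) + (8n**2−16n−280)
  n**3−6n**2−27n+140 = ((1/8)n−1/2)(8n**2−16n−280) + (0)
Last nonzero remainder: 8n**2−16n−280. Dividing through by 8 gives the monic gcd n**2−2n−35.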